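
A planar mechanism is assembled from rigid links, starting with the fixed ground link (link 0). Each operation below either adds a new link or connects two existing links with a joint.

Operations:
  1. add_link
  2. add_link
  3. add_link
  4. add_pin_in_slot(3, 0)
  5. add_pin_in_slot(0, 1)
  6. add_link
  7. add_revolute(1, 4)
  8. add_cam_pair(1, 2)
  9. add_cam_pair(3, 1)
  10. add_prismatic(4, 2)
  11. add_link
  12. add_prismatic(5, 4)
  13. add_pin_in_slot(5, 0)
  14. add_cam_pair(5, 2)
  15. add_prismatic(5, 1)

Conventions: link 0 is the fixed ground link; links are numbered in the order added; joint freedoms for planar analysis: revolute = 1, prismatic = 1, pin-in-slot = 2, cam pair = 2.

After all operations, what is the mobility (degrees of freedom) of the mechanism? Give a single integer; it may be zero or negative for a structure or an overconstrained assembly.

link 0 = ground. State L|J1|J2 = 1|0|0
+link1  2|0|0
+link2  3|0|0
+link3  4|0|0
PS(3,0) f=2→J2  4|0|1
PS(0,1) f=2→J2  4|0|2
+link4  5|0|2
R(1,4) f=1→J1  5|1|2
C(1,2) f=2→J2  5|1|3
C(3,1) f=2→J2  5|1|4
P(4,2) f=1→J1  5|2|4
+link5  6|2|4
P(5,4) f=1→J1  6|3|4
PS(5,0) f=2→J2  6|3|5
C(5,2) f=2→J2  6|3|6
P(5,1) f=1→J1  6|4|6
M = 3(6−1)−2·4−6 = 15−8−6 = 1

M = 1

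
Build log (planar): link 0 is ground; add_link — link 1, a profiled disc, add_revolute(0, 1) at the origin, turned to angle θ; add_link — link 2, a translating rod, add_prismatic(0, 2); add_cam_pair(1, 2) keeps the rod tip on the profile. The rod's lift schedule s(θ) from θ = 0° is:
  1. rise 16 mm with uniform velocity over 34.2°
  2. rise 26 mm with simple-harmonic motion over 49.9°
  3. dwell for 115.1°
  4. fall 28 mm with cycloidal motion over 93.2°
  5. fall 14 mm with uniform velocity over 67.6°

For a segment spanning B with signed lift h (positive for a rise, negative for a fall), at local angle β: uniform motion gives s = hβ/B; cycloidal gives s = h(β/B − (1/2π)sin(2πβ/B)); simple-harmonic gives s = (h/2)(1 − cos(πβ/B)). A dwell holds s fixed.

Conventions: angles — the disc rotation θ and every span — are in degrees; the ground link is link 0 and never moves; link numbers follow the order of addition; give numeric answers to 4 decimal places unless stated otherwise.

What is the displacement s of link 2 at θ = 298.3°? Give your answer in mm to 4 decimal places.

seg 1 [0°–34.2°] uniform, h=16: full span → s += 16 → s = 16.0000
seg 2 [34.2°–84.1°] simple-harmonic, h=26: full span → s += 26 → s = 42.0000
seg 3 [84.1°–199.2°] dwell: s stays 42.0000
seg 4 [199.2°–292.4°] cycloidal, h=-28: full span → s += -28 → s = 14.0000
seg 5 [292.4°–360°] uniform, h=-14: θ=298.3° here. β=5.9, B=67.6. -14·5.9/67.6 = -1.2219 → s = 12.7781

12.7781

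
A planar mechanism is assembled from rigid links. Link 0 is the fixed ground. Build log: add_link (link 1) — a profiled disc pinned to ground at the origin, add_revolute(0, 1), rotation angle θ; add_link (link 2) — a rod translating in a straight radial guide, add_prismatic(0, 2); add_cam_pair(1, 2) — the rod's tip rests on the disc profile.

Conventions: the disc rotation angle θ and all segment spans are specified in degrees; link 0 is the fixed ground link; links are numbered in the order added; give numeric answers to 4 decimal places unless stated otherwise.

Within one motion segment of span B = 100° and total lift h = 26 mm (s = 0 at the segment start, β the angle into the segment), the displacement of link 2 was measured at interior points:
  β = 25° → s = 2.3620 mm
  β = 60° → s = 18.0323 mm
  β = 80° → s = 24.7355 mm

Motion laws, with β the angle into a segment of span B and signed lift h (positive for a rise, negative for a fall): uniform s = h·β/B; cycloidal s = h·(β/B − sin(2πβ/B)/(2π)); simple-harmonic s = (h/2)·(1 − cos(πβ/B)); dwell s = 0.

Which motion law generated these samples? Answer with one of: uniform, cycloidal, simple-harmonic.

candidates at β/B = r: uniform s = h·r (linear in β); cycloidal s = h·(r − sin(2πr)/(2π)); simple-harmonic s = (h/2)(1 − cos(πr))
β=25°: printed 2.3620 | uniform 6.5000, cycloidal 2.3620, simple-harmonic 3.8076
β=60°: printed 18.0323 | uniform 15.6000, cycloidal 18.0323, simple-harmonic 17.0172
β=80°: printed 24.7355 | uniform 20.8000, cycloidal 24.7355, simple-harmonic 23.5172
only one law matches every sample → cycloidal

cycloidal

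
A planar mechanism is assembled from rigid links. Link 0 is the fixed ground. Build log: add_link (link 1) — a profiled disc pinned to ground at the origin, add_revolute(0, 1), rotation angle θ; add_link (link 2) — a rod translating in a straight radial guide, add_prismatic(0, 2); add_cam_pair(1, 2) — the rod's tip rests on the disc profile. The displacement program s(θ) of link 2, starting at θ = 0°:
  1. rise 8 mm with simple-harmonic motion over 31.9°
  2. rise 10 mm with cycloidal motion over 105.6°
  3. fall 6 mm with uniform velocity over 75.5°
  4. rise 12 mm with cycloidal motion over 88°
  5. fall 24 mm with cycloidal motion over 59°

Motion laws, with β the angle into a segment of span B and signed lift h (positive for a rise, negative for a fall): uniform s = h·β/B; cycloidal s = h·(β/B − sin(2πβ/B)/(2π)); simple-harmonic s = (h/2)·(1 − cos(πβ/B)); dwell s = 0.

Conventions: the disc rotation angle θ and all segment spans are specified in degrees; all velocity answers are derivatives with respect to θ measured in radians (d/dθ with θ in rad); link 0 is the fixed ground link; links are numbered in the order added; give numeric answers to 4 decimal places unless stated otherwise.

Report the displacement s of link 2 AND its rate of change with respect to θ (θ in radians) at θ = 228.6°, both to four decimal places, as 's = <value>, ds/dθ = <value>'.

seg 1 [0°–31.9°] simple-harmonic, h=8: full span → s += 8 → s = 8.0000
seg 2 [31.9°–137.5°] cycloidal, h=10: full span → s += 10 → s = 18.0000
seg 3 [137.5°–213°] uniform, h=-6: full span → s += -6 → s = 12.0000
seg 4 [213°–301°] cycloidal, h=12: θ=228.6° here. β=15.6, B=88. 12·(0.1773 − sin(2π·0.1773)/(2π)) = 0.4134 → s = 12.4134
velocity in seg [213°–301°] (cycloidal), θ in radians: β = 15.6° = 0.2723 rad, B = 88° = 1.5359 rad; ds/dθ = (h/B)(1 − cos(2πβ/B)) = (12/1.5359)(1 − cos(2π·0.1773)) = 4.365774 mm/rad

s = 12.4134, ds/dθ = 4.3658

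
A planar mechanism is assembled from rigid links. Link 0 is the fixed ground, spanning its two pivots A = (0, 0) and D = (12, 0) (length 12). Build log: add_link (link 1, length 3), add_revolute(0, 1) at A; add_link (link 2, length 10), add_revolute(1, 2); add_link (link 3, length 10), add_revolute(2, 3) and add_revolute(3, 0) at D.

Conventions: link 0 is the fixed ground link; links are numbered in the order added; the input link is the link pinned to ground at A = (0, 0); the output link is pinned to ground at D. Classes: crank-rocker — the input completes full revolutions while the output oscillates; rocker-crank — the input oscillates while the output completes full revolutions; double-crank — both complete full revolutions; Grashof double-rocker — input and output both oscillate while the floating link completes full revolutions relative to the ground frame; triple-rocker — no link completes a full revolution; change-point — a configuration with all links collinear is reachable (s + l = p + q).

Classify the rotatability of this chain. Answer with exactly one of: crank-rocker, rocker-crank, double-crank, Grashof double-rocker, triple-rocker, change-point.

lengths: ground=12, input=3, coupler=10, output=10
sorted: s=3 (shortest), l=12 (longest), p+q=20
s + l = 15 vs p + q = 20
s + l < p + q (Grashof) with shortest = input link → crank-rocker

crank-rocker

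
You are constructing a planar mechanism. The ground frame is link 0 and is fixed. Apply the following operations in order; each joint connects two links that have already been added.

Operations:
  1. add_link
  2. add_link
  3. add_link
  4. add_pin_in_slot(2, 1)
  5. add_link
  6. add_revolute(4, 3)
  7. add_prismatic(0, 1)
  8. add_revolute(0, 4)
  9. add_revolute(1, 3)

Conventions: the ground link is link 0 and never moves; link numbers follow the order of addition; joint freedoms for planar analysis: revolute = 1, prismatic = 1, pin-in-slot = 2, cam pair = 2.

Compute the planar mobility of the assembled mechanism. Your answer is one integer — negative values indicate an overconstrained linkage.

ground; <1,0,0>
#1 <2,0,0>
#2 <3,0,0>
#3 <4,0,0>
PS:2↔1 J2 <4,0,1>
#4 <5,0,1>
R:4↔3 J1 <5,1,1>
P:0↔1 J1 <5,2,1>
R:0↔4 J1 <5,3,1>
R:1↔3 J1 <5,4,1>
3×4 − 2×4 − 1×1 = 3

M = 3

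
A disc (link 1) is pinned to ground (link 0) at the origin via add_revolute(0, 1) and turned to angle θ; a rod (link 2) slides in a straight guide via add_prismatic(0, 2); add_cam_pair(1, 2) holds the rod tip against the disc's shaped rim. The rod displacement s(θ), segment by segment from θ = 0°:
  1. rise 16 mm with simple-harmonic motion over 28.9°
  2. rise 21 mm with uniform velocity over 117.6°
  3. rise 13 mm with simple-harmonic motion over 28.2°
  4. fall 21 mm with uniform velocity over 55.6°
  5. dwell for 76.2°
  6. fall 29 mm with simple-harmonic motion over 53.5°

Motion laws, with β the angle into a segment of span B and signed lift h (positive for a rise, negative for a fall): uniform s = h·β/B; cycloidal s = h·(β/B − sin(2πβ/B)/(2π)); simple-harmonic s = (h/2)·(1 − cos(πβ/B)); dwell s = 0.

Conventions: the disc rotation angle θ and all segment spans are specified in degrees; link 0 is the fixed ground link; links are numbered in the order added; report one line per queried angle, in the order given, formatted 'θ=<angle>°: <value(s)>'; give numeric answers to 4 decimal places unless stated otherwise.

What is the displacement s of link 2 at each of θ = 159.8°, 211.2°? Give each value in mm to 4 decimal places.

segment 1 (0° to 28.9°, simple-harmonic, h = 16) is passed completely: s = 0.0000 + (16) = 16.0000
segment 2 (28.9° to 146.5°, uniform, h = 21) is passed completely: s = 16.0000 + (21) = 37.0000
θ = 159.8° falls in segment 3 (146.5° to 174.7°, simple-harmonic, h = 13): β = 159.8 − 146.5 = 13.3°, B = 28.2°; Δs = 13/2·(1 − cos(π·0.4716)) = 5.9215; s = 37.0000 + 5.9215 = 42.9215
segment 3 (146.5° to 174.7°, simple-harmonic, h = 13) is passed completely: s = 37.0000 + (13) = 50.0000
θ = 211.2° falls in segment 4 (174.7° to 230.3°, uniform, h = -21): β = 211.2 − 174.7 = 36.5°, B = 55.6°; Δs = -21·36.5/55.6 = -13.7860; s = 50.0000 − 13.7860 = 36.2140

θ=159.8°: 42.9215
θ=211.2°: 36.2140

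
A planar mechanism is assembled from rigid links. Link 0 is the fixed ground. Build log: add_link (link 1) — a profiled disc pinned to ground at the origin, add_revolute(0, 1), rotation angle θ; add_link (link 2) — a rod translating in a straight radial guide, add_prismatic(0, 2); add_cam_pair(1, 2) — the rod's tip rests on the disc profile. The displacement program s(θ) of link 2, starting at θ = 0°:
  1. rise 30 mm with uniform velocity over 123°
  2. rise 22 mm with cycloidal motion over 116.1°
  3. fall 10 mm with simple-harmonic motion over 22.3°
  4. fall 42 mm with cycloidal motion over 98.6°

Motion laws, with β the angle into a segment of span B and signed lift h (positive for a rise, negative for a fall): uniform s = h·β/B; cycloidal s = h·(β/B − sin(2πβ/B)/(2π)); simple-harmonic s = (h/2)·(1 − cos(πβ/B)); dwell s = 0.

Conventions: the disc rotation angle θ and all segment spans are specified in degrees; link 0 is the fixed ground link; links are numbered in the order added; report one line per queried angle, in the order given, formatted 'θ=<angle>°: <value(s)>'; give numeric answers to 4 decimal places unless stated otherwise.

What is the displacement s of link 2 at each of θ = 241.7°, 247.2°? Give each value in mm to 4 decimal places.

seg 1 [0°–123°] uniform, h=30: full span → s += 30 → s = 30.0000
seg 2 [123°–239.1°] cycloidal, h=22: full span → s += 22 → s = 52.0000
seg 3 [239.1°–261.4°] simple-harmonic, h=-10: θ=241.7° here. β=2.6, B=22.3. -10/2·(1 − cos(π·0.1166)) = -0.3317 → s = 51.6683
seg 3 [239.1°–261.4°] simple-harmonic, h=-10: θ=247.2° here. β=8.1, B=22.3. -10/2·(1 − cos(π·0.3632)) = -2.9171 → s = 49.0829

θ=241.7°: 51.6683
θ=247.2°: 49.0829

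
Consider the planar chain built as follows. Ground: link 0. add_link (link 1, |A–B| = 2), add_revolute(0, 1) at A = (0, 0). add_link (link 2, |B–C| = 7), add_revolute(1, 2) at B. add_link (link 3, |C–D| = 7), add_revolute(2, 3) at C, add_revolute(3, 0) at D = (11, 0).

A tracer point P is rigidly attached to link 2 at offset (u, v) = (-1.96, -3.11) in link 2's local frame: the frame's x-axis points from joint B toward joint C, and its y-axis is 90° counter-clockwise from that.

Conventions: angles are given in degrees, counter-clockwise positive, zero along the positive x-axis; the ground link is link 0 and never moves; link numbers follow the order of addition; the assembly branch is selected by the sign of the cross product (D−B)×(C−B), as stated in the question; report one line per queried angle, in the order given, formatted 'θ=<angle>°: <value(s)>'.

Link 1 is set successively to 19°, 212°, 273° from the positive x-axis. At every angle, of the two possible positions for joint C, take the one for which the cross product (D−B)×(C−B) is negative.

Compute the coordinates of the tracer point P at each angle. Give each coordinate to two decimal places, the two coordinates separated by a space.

A=(0,0), D=(11.00,0)
θ=19°: B = A + 2.00·(cos19°, sin19°) = (1.8910, 0.6511)
θ=19°: |BD| = 9.1322
θ=19°: circle(B,7.00) ∩ circle(D,7.00): a=4.5661, h=5.3057
θ=19°:   candidates: C₊=(6.8238,5.6178) cross=48.453; C₋=(6.0672,-4.9667) cross=-48.453
θ=19°:   branch - wants cross < 0 → take C=(6.0672,-4.9667) (cross=-48.453)
θ=19°: ex = (C−B)/|BC| = (0.5966,-0.8025); ey = (0.8025,0.5966)
θ=19°: P = B + -1.96·ex + -3.11·ey = (-1.7742,0.3687)
θ=212°: B = A + 2.00·(cos212°, sin212°) = (-1.6961, -1.0598)
θ=212°: |BD| = 12.7403
θ=212°: circle(B,7.00) ∩ circle(D,7.00): a=6.3701, h=2.9020
θ=212°:   candidates: C₊=(4.4105,2.3620) cross=36.972; C₋=(4.8934,-3.4218) cross=-36.972
θ=212°:   branch - wants cross < 0 → take C=(4.8934,-3.4218) (cross=-36.972)
θ=212°: ex = (C−B)/|BC| = (0.9414,-0.3374); ey = (0.3374,0.9414)
θ=212°: P = B + -1.96·ex + -3.11·ey = (-4.5905,-3.3261)
θ=273°: B = A + 2.00·(cos273°, sin273°) = (0.1047, -1.9973)
θ=273°: |BD| = 11.0769
θ=273°: circle(B,7.00) ∩ circle(D,7.00): a=5.5384, h=4.2809
θ=273°:   candidates: C₊=(4.7805,3.2121) cross=47.418; C₋=(6.3242,-5.2093) cross=-47.418
θ=273°:   branch - wants cross < 0 → take C=(6.3242,-5.2093) (cross=-47.418)
θ=273°: ex = (C−B)/|BC| = (0.8885,-0.4589); ey = (0.4589,0.8885)
θ=273°: P = B + -1.96·ex + -3.11·ey = (-3.0639,-3.8611)

θ=19°: -1.77 0.37
θ=212°: -4.59 -3.33
θ=273°: -3.06 -3.86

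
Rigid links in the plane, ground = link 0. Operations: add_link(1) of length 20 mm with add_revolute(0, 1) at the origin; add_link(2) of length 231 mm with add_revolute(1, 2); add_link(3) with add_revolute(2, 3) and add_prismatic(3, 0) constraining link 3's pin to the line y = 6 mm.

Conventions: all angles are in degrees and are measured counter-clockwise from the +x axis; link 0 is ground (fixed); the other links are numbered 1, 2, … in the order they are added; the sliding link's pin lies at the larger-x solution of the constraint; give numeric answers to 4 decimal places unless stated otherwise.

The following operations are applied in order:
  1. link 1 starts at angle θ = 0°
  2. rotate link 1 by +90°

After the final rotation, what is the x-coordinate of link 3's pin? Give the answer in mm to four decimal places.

geometry: r = 20 mm, L = 231 mm, e = 6 mm; θ starts at 0°
rotate link 1 by +90°: θ ← 0° +90° = 90°
crank pin P = (r cos θ, r sin θ) = (0.000000, 20.000000)
h = r sin θ − e = 20.000000 − 6 = 14.000000
x = r cos θ + √(L² − h²) = 0.000000 + 230.575367 = 230.575367

230.5754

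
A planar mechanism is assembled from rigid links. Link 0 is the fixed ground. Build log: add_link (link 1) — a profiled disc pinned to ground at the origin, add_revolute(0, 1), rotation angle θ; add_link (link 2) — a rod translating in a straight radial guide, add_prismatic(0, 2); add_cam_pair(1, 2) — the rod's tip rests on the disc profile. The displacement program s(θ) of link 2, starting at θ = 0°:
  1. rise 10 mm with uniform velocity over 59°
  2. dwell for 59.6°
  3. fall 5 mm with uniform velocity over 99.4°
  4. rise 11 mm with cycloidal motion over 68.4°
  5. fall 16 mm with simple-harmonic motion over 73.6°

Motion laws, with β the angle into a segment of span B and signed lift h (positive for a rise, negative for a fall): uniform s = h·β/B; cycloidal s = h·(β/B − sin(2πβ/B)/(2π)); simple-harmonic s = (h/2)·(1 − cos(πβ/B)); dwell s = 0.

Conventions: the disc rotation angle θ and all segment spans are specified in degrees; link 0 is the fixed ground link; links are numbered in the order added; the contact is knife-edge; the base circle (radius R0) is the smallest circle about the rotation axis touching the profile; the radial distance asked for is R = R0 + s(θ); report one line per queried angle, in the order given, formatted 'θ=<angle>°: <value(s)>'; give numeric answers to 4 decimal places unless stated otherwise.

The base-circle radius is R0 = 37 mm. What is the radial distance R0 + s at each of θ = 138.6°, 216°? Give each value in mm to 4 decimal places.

seg 1 [0°–59°] uniform, h=10: full span → s += 10 → s = 10.0000
seg 2 [59°–118.6°] dwell: s stays 10.0000
seg 3 [118.6°–218°] uniform, h=-5: θ=138.6° here. β=20, B=99.4. -5·20/99.4 = -1.0060 → s = 8.9940
seg 3 [118.6°–218°] uniform, h=-5: θ=216° here. β=97.4, B=99.4. -5·97.4/99.4 = -4.8994 → s = 5.1006
θ=138.6°: R = R0 + s = 37 + 8.9940 = 45.9940
θ=216°: R = R0 + s = 37 + 5.1006 = 42.1006

θ=138.6°: 45.9940
θ=216°: 42.1006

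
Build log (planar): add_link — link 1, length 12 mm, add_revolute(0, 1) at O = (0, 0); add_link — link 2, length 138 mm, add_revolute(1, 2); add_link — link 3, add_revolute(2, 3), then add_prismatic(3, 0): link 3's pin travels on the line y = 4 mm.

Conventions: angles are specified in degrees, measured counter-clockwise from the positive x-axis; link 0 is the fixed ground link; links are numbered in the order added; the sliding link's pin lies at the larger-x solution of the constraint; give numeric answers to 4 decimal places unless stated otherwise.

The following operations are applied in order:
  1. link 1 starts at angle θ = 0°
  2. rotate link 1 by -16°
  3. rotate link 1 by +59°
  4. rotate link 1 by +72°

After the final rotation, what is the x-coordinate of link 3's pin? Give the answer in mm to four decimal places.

geometry: r = 12 mm, L = 138 mm, e = 4 mm; θ starts at 0°
rotate link 1 by -16°: θ ← 0° -16° = -16°
rotate link 1 by +59°: θ ← -16° +59° = 43°
rotate link 1 by +72°: θ ← 43° +72° = 115°
crank pin P = (r cos θ, r sin θ) = (-5.071419, 10.875693)
h = r sin θ − e = 10.875693 − 4 = 6.875693
x = r cos θ + √(L² − h²) = -5.071419 + 137.828607 = 132.757188

132.7572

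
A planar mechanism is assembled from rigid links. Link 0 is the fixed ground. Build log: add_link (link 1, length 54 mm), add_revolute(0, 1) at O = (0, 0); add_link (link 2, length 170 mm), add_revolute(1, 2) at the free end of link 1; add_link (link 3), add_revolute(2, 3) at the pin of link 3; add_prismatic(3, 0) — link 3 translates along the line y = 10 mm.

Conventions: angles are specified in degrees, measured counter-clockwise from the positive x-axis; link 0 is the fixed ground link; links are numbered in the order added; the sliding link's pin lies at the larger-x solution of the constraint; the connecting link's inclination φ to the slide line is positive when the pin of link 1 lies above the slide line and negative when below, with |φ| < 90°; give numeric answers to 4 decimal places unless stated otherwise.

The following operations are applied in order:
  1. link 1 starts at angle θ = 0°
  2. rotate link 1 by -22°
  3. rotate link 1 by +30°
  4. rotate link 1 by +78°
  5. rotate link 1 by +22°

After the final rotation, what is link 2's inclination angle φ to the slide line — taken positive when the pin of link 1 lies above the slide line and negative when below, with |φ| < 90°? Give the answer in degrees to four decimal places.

geometry: r = 54 mm, L = 170 mm, e = 10 mm; θ starts at 0°
rotate link 1 by -22°: θ ← 0° -22° = -22°
rotate link 1 by +30°: θ ← -22° +30° = 8°
rotate link 1 by +78°: θ ← 8° +78° = 86°
rotate link 1 by +22°: θ ← 86° +22° = 108°
h = r sin θ − e = 51.357052 − 10 = 41.357052
sin φ = h / L = 41.357052 / 170 = 0.24327678
φ = arcsin(0.24327678) = 14.080019°

14.0800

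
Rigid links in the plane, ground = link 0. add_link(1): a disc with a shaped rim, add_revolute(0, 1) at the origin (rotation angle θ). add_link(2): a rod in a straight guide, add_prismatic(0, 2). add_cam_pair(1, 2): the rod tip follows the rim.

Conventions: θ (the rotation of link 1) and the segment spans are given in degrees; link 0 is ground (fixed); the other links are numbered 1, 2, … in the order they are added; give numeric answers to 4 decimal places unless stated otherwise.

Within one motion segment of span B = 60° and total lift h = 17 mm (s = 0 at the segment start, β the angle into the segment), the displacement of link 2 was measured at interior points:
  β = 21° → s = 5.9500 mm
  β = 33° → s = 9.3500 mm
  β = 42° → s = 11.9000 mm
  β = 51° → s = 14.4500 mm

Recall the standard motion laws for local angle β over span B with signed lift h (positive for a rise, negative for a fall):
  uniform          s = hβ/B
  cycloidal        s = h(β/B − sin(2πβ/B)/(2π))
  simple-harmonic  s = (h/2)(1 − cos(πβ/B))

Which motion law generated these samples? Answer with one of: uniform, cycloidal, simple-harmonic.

candidates at β/B = r: uniform s = h·r (linear in β); cycloidal s = h·(r − sin(2πr)/(2π)); simple-harmonic s = (h/2)(1 − cos(πr))
β=21°: printed 5.9500 | uniform 5.9500, cycloidal 3.7611, simple-harmonic 4.6411
β=33°: printed 9.3500 | uniform 9.3500, cycloidal 10.1861, simple-harmonic 9.8297
β=42°: printed 11.9000 | uniform 11.9000, cycloidal 14.4732, simple-harmonic 13.4962
β=51°: printed 14.4500 | uniform 14.4500, cycloidal 16.6389, simple-harmonic 16.0736
only one law matches every sample → uniform

uniform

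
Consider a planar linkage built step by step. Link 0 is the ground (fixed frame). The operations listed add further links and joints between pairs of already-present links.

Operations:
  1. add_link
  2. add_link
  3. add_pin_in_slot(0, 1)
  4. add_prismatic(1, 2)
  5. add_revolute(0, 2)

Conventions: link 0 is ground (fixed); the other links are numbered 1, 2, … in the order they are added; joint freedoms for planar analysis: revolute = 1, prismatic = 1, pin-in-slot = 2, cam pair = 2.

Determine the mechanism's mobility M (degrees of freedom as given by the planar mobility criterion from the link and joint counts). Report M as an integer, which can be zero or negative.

ground; <1,0,0>
#1 <2,0,0>
#2 <3,0,0>
PS:0↔1 J2 <3,0,1>
P:1↔2 J1 <3,1,1>
R:0↔2 J1 <3,2,1>
3×2 − 2×2 − 1×1 = 1

M = 1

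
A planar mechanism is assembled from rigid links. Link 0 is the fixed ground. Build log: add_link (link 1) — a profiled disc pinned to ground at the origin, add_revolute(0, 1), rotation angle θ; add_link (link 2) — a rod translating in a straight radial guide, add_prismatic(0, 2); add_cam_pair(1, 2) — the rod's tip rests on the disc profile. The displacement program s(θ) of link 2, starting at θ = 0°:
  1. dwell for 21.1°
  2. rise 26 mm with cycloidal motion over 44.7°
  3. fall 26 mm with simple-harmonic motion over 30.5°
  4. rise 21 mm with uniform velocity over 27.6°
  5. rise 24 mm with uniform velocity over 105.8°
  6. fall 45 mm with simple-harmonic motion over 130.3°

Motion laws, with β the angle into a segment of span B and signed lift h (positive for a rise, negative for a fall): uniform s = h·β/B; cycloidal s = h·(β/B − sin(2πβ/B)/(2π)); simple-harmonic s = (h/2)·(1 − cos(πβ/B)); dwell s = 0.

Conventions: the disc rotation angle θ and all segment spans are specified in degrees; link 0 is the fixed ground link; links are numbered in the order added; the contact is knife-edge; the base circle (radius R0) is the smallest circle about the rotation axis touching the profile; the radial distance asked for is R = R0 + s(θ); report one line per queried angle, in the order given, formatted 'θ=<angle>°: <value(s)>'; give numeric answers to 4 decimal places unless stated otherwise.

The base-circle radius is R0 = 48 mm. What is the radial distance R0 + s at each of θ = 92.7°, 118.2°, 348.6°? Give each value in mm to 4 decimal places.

seg 1 [0°–21.1°] dwell: s stays 0.0000
seg 2 [21.1°–65.8°] cycloidal, h=26: full span → s += 26 → s = 26.0000
seg 3 [65.8°–96.3°] simple-harmonic, h=-26: θ=92.7° here. β=26.9, B=30.5. -26/2·(1 − cos(π·0.8820)) = -25.1164 → s = 0.8836
seg 3 [65.8°–96.3°] simple-harmonic, h=-26: full span → s += -26 → s = 0.0000
seg 4 [96.3°–123.9°] uniform, h=21: θ=118.2° here. β=21.9, B=27.6. 21·21.9/27.6 = 16.6630 → s = 16.6630
seg 4 [96.3°–123.9°] uniform, h=21: full span → s += 21 → s = 21.0000
seg 5 [123.9°–229.7°] uniform, h=24: full span → s += 24 → s = 45.0000
seg 6 [229.7°–360°] simple-harmonic, h=-45: θ=348.6° here. β=118.9, B=130.3. -45/2·(1 − cos(π·0.9125)) = -44.1554 → s = 0.8446
θ=92.7°: R = R0 + s = 48 + 0.8836 = 48.8836
θ=118.2°: R = R0 + s = 48 + 16.6630 = 64.6630
θ=348.6°: R = R0 + s = 48 + 0.8446 = 48.8446

θ=92.7°: 48.8836
θ=118.2°: 64.6630
θ=348.6°: 48.8446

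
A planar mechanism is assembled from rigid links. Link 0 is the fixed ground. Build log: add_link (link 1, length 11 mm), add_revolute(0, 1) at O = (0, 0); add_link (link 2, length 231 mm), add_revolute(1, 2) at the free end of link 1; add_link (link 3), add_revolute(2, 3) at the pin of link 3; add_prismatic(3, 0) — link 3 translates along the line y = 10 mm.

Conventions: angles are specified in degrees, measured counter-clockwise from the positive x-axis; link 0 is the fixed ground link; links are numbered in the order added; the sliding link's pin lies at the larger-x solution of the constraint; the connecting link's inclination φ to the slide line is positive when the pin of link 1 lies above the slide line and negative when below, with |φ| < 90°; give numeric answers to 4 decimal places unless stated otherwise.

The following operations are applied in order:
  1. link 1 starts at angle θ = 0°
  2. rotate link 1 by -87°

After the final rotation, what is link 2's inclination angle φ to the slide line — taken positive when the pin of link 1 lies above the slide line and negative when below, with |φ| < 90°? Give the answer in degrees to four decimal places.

geometry: r = 11 mm, L = 231 mm, e = 10 mm; θ starts at 0°
rotate link 1 by -87°: θ ← 0° -87° = -87°
h = r sin θ − e = -10.984925 − 10 = -20.984925
sin φ = h / L = -20.984925 / 231 = -0.09084383
φ = arcsin(-0.09084383) = -5.212154°

-5.2122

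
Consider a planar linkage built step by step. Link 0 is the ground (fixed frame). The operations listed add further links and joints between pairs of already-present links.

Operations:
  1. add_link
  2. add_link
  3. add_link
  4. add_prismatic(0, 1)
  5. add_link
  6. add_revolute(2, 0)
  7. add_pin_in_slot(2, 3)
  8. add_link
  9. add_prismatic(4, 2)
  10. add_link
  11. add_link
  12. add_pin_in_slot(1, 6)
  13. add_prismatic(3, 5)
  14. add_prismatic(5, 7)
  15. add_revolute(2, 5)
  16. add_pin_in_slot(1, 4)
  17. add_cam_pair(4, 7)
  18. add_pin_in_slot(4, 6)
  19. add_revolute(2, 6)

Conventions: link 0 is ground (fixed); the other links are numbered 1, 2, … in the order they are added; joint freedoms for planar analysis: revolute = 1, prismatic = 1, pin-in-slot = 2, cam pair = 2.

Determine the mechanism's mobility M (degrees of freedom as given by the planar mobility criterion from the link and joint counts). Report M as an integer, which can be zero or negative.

(L,J1,J2)=(1,0,0); link0 fixed
link1: (2,0,0)
link2: (3,0,0)
link3: (4,0,0)
P 0-1 [J1]: (4,1,0)
link4: (5,1,0)
R 2-0 [J1]: (5,2,0)
PS 2-3 [J2]: (5,2,1)
link5: (6,2,1)
P 4-2 [J1]: (6,3,1)
link6: (7,3,1)
link7: (8,3,1)
PS 1-6 [J2]: (8,3,2)
P 3-5 [J1]: (8,4,2)
P 5-7 [J1]: (8,5,2)
R 2-5 [J1]: (8,6,2)
PS 1-4 [J2]: (8,6,3)
C 4-7 [J2]: (8,6,4)
PS 4-6 [J2]: (8,6,5)
R 2-6 [J1]: (8,7,5)
Grübler: 3·7 − 2·7 − 5 = 2

M = 2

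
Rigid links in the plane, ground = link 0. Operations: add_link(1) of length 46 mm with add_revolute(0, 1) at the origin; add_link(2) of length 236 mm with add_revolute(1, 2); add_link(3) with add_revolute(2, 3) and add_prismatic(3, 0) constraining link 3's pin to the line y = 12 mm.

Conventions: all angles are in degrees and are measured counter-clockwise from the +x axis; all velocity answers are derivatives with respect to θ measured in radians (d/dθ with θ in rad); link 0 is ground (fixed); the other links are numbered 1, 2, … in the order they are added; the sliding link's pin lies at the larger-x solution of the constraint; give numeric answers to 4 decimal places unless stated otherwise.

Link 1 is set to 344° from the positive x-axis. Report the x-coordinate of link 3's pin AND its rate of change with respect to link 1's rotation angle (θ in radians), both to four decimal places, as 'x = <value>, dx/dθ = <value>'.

geometry: r = 46 mm, L = 236 mm, e = 12 mm
crank pin P = (r cos θ, r sin θ) = (44.218038, -12.679318)
h = r sin θ − e = -12.679318 − 12 = -24.679318
x = r cos θ + √(L² − h²) = 44.218038 + 234.706053 = 278.924091
dx/dθ = −r sin θ − h·r cos θ/√(L² − h²) (θ in radians; h = -24.679318) = 17.328841

x = 278.9241, dx/dθ = 17.3288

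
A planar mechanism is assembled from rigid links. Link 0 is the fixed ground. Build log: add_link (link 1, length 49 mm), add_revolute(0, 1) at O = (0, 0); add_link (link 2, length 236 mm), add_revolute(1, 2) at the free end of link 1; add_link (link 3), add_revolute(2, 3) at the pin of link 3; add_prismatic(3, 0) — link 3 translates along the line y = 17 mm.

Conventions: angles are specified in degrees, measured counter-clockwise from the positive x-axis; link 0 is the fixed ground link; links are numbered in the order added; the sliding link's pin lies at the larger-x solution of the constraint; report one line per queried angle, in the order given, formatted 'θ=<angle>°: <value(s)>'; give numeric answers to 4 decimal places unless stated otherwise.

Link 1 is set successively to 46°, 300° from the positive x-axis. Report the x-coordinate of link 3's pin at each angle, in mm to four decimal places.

geometry: r = 49 mm, L = 236 mm, e = 17 mm
θ=46°: crank pin P = (r cos θ, r sin θ) = (34.038260, 35.247650)
θ=46°: h = r sin θ − e = 35.247650 − 17 = 18.247650
θ=46°: x = r cos θ + √(L² − h²) = 34.038260 + 235.293483 = 269.331743
θ=300°: crank pin P = (r cos θ, r sin θ) = (24.500000, -42.435245)
θ=300°: h = r sin θ − e = -42.435245 − 17 = -59.435245
θ=300°: x = r cos θ + √(L² − h²) = 24.500000 + 228.393195 = 252.893195

θ=46°: 269.3317
θ=300°: 252.8932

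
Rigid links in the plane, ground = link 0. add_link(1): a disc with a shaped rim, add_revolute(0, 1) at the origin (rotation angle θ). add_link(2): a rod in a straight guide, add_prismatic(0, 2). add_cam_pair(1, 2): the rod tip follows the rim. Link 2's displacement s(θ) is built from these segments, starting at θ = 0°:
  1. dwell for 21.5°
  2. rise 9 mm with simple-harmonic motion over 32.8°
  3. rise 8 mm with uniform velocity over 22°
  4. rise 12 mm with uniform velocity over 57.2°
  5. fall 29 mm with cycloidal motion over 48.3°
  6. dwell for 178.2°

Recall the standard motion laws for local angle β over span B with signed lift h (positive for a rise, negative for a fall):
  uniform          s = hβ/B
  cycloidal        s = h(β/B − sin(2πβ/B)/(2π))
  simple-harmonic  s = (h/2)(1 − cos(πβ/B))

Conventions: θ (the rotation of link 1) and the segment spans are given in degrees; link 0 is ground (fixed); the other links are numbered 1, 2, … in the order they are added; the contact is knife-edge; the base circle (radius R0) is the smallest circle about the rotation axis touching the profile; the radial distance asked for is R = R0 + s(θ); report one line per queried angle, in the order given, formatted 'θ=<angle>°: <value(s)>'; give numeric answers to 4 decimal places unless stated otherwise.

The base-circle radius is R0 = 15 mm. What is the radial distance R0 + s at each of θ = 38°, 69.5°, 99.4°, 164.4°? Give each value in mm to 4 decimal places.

segment 1 (0° to 21.5°, dwell): s unchanged at 0.0000
θ = 38° falls in segment 2 (21.5° to 54.3°, simple-harmonic, h = 9): β = 38 − 21.5 = 16.5°, B = 32.8°; Δs = 9/2·(1 − cos(π·0.5030)) = 4.5431; s = 0.0000 + 4.5431 = 4.5431
segment 2 (21.5° to 54.3°, simple-harmonic, h = 9) is passed completely: s = 0.0000 + (9) = 9.0000
θ = 69.5° falls in segment 3 (54.3° to 76.3°, uniform, h = 8): β = 69.5 − 54.3 = 15.2°, B = 22°; Δs = 8·15.2/22 = 5.5273; s = 9.0000 + 5.5273 = 14.5273
segment 3 (54.3° to 76.3°, uniform, h = 8) is passed completely: s = 9.0000 + (8) = 17.0000
θ = 99.4° falls in segment 4 (76.3° to 133.5°, uniform, h = 12): β = 99.4 − 76.3 = 23.1°, B = 57.2°; Δs = 12·23.1/57.2 = 4.8462; s = 17.0000 + 4.8462 = 21.8462
segment 4 (76.3° to 133.5°, uniform, h = 12) is passed completely: s = 17.0000 + (12) = 29.0000
θ = 164.4° falls in segment 5 (133.5° to 181.8°, cycloidal, h = -29): β = 164.4 − 133.5 = 30.9°, B = 48.3°; Δs = -29·(0.6398 − sin(2π·0.6398)/(2π)) = -22.1045; s = 29.0000 − 22.1045 = 6.8955
θ=38°: R = R0 + s = 15 + 4.5431 = 19.5431
θ=69.5°: R = R0 + s = 15 + 14.5273 = 29.5273
θ=99.4°: R = R0 + s = 15 + 21.8462 = 36.8462
θ=164.4°: R = R0 + s = 15 + 6.8955 = 21.8955

θ=38°: 19.5431
θ=69.5°: 29.5273
θ=99.4°: 36.8462
θ=164.4°: 21.8955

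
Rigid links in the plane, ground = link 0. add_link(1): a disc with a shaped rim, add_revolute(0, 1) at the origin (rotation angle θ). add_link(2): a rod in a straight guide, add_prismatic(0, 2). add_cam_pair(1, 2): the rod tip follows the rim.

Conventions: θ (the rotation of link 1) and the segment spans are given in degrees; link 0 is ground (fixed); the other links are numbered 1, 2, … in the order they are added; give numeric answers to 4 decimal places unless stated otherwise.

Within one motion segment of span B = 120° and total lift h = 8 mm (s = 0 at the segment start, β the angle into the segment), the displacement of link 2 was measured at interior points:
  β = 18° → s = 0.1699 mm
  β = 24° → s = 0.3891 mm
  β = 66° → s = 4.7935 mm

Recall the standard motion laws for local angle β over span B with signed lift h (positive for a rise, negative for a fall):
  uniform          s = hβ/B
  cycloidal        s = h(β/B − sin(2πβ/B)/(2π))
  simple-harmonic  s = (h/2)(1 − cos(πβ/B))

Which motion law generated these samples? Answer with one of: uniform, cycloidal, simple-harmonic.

candidates at β/B = r: uniform s = h·r (linear in β); cycloidal s = h·(r − sin(2πr)/(2π)); simple-harmonic s = (h/2)(1 − cos(πr))
β=18°: printed 0.1699 | uniform 1.2000, cycloidal 0.1699, simple-harmonic 0.4360
β=24°: printed 0.3891 | uniform 1.6000, cycloidal 0.3891, simple-harmonic 0.7639
β=66°: printed 4.7935 | uniform 4.4000, cycloidal 4.7935, simple-harmonic 4.6257
only one law matches every sample → cycloidal

cycloidal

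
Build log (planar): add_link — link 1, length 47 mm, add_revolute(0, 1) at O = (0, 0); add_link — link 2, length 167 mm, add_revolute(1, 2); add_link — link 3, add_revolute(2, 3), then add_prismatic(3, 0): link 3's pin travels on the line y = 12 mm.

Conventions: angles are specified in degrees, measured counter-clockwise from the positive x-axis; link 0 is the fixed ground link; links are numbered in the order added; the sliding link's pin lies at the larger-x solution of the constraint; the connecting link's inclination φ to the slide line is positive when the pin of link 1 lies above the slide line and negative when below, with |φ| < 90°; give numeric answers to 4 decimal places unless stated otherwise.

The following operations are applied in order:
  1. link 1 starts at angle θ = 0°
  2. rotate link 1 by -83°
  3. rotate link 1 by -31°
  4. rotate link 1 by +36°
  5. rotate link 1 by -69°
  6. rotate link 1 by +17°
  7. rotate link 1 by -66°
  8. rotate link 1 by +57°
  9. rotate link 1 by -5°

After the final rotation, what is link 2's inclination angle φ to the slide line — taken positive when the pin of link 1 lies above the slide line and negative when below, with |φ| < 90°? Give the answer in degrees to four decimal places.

geometry: r = 47 mm, L = 167 mm, e = 12 mm; θ starts at 0°
rotate link 1 by -83°: θ ← 0° -83° = -83°
rotate link 1 by -31°: θ ← -83° -31° = -114°
rotate link 1 by +36°: θ ← -114° +36° = -78°
rotate link 1 by -69°: θ ← -78° -69° = -147°
rotate link 1 by +17°: θ ← -147° +17° = -130°
rotate link 1 by -66°: θ ← -130° -66° = -196°
rotate link 1 by +57°: θ ← -196° +57° = -139°
rotate link 1 by -5°: θ ← -139° -5° = -144°
h = r sin θ − e = -27.625907 − 12 = -39.625907
sin φ = h / L = -39.625907 / 167 = -0.23728088
φ = arcsin(-0.23728088) = -13.726111°

-13.7261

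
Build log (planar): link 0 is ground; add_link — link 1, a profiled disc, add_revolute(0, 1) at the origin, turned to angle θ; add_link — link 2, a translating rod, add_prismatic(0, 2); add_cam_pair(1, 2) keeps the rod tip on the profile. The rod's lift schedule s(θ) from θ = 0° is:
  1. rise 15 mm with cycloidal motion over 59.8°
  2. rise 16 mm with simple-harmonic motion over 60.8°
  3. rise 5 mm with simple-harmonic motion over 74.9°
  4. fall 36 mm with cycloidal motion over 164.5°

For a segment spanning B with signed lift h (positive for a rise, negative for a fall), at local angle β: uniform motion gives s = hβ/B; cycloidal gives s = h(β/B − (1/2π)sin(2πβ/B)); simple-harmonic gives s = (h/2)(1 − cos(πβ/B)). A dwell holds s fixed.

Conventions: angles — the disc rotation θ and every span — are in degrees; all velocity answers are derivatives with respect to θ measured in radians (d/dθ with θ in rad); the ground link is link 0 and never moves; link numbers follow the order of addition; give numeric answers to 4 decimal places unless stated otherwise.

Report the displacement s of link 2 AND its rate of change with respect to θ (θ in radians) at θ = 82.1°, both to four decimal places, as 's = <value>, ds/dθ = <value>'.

seg 1 [0°–59.8°] cycloidal, h=15: full span → s += 15 → s = 15.0000
seg 2 [59.8°–120.6°] simple-harmonic, h=16: θ=82.1° here. β=22.3, B=60.8. 16/2·(1 − cos(π·0.3668)) = 4.7486 → s = 19.7486
velocity in seg [59.8°–120.6°] (simple-harmonic), θ in radians: β = 22.3° = 0.3892 rad, B = 60.8° = 1.0612 rad; ds/dθ = (πh/(2B)) sin(πβ/B) = (π·16/(2·1.0612)) sin(π·0.3668) = 21.639920 mm/rad

s = 19.7486, ds/dθ = 21.6399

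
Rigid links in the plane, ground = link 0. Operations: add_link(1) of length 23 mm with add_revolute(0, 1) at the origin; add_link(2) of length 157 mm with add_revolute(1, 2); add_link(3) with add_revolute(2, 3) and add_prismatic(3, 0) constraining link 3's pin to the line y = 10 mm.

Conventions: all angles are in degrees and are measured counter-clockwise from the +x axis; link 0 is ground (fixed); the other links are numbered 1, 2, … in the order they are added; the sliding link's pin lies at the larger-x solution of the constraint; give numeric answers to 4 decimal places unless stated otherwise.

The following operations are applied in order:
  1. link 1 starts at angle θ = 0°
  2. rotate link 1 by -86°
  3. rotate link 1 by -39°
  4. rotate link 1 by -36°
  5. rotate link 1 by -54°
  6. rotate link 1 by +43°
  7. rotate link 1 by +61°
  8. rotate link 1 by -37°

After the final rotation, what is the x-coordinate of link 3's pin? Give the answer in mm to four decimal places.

geometry: r = 23 mm, L = 157 mm, e = 10 mm; θ starts at 0°
rotate link 1 by -86°: θ ← 0° -86° = -86°
rotate link 1 by -39°: θ ← -86° -39° = -125°
rotate link 1 by -36°: θ ← -125° -36° = -161°
rotate link 1 by -54°: θ ← -161° -54° = -215°
rotate link 1 by +43°: θ ← -215° +43° = -172°
rotate link 1 by +61°: θ ← -172° +61° = -111°
rotate link 1 by -37°: θ ← -111° -37° = -148°
crank pin P = (r cos θ, r sin θ) = (-19.505106, -12.188143)
h = r sin θ − e = -12.188143 − 10 = -22.188143
x = r cos θ + √(L² − h²) = -19.505106 + 155.424214 = 135.919108

135.9191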